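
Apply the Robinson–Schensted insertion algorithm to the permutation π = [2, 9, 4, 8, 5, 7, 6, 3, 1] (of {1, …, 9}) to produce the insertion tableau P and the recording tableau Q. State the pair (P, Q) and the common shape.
P = [1, 3, 5, 6] / [2] / [4] / [7] / [8] / [9];  Q = [1, 2, 4, 6] / [3] / [5] / [7] / [8] / [9];  common shape = (4, 1, 1, 1, 1, 1)

Row-insert the values π_1, π_2, … into P one at a time, bumping the leftmost entry strictly greater than the inserted value down to the next row. The recording tableau Q records, in position (i, j), the step at which that cell was added to P.
  Insert 2 (step 1): P = [2];  Q = [1]
  Insert 9 (step 2): P = [2, 9];  Q = [1, 2]
  Insert 4 (step 3): P = [2, 4] / [9];  Q = [1, 2] / [3]
  Insert 8 (step 4): P = [2, 4, 8] / [9];  Q = [1, 2, 4] / [3]
  Insert 5 (step 5): P = [2, 4, 5] / [8] / [9];  Q = [1, 2, 4] / [3] / [5]
  Insert 7 (step 6): P = [2, 4, 5, 7] / [8] / [9];  Q = [1, 2, 4, 6] / [3] / [5]
  Insert 6 (step 7): P = [2, 4, 5, 6] / [7] / [8] / [9];  Q = [1, 2, 4, 6] / [3] / [5] / [7]
  Insert 3 (step 8): P = [2, 3, 5, 6] / [4] / [7] / [8] / [9];  Q = [1, 2, 4, 6] / [3] / [5] / [7] / [8]
  Insert 1 (step 9): P = [1, 3, 5, 6] / [2] / [4] / [7] / [8] / [9];  Q = [1, 2, 4, 6] / [3] / [5] / [7] / [8] / [9]
Final shape: (4, 1, 1, 1, 1, 1).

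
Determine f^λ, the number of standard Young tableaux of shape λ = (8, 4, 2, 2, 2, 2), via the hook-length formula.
# SYT of shape (8, 4, 2, 2, 2, 2) = 47965500

Hook-length formula: f^λ = n! / Π hook(c), product over all cells c of the Young diagram. For λ = (8, 4, 2, 2, 2, 2), n = 20 boxes. Hook lengths by row (left-to-right, top-to-bottom): [13, 12, 7, 6, 4, 3, 2, 1]; [8, 7, 2, 1]; [5, 4]; [4, 3]; [3, 2]; [2, 1]. Product of hooks = 50721914880. So f^λ = 20! / 50721914880 = 2432902008176640000 / 50721914880 = 47965500.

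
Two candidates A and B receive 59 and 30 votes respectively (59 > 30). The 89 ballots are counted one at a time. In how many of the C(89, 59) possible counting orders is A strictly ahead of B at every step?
Strict-lead orderings = 146223642402178464162336

Total orderings of the 89 votes with 59 for A: C(89, 59) = 448755316337720114153376. By the Bertrand ballot formula (Cycle Lemma / reflection principle), the number of orderings in which A is strictly ahead of B throughout is (p − q)/(p + q) · C(p + q, p) = (59 − 30)/(59 + 30) · 448755316337720114153376 = 146223642402178464162336.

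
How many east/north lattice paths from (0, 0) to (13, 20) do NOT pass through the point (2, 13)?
Number of paths = 569824920

Total paths from (0, 0) to (13, 20): C(33, 13) = 573166440. Paths through (2, 13): (paths (0, 0) → (2, 13)) × (paths (2, 13) → (13, 20)) = C(15, 2) · C(18, 11) = 105 · 31824 = 3341520. Avoidance count = 573166440 − 3341520 = 569824920.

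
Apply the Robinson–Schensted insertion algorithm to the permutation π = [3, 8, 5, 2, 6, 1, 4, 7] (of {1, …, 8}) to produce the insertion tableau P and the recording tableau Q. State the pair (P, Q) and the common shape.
P = [1, 4, 6, 7] / [2, 5] / [3] / [8];  Q = [1, 2, 5, 8] / [3, 7] / [4] / [6];  common shape = (4, 2, 1, 1)

Row-insert the values π_1, π_2, … into P one at a time, bumping the leftmost entry strictly greater than the inserted value down to the next row. The recording tableau Q records, in position (i, j), the step at which that cell was added to P.
  Insert 3 (step 1): P = [3];  Q = [1]
  Insert 8 (step 2): P = [3, 8];  Q = [1, 2]
  Insert 5 (step 3): P = [3, 5] / [8];  Q = [1, 2] / [3]
  Insert 2 (step 4): P = [2, 5] / [3] / [8];  Q = [1, 2] / [3] / [4]
  Insert 6 (step 5): P = [2, 5, 6] / [3] / [8];  Q = [1, 2, 5] / [3] / [4]
  Insert 1 (step 6): P = [1, 5, 6] / [2] / [3] / [8];  Q = [1, 2, 5] / [3] / [4] / [6]
  Insert 4 (step 7): P = [1, 4, 6] / [2, 5] / [3] / [8];  Q = [1, 2, 5] / [3, 7] / [4] / [6]
  Insert 7 (step 8): P = [1, 4, 6, 7] / [2, 5] / [3] / [8];  Q = [1, 2, 5, 8] / [3, 7] / [4] / [6]
Final shape: (4, 2, 1, 1).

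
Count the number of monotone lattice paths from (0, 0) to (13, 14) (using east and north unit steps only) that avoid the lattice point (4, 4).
Number of paths = 13591840

Total paths from (0, 0) to (13, 14): C(27, 13) = 20058300. Paths through (4, 4): (paths (0, 0) → (4, 4)) × (paths (4, 4) → (13, 14)) = C(8, 4) · C(19, 9) = 70 · 92378 = 6466460. Avoidance count = 20058300 − 6466460 = 13591840.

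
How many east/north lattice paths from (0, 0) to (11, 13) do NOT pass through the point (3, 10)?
Number of paths = 2448954

Total paths from (0, 0) to (11, 13): C(24, 11) = 2496144. Paths through (3, 10): (paths (0, 0) → (3, 10)) × (paths (3, 10) → (11, 13)) = C(13, 3) · C(11, 8) = 286 · 165 = 47190. Avoidance count = 2496144 − 47190 = 2448954.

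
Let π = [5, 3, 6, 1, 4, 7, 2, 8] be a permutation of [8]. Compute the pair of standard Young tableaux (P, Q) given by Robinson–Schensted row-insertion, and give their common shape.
P = [1, 2, 7, 8] / [3, 4] / [5, 6];  Q = [1, 3, 6, 8] / [2, 5] / [4, 7];  common shape = (4, 2, 2)

Row-insert the values π_1, π_2, … into P one at a time, bumping the leftmost entry strictly greater than the inserted value down to the next row. The recording tableau Q records, in position (i, j), the step at which that cell was added to P.
  Insert 5 (step 1): P = [5];  Q = [1]
  Insert 3 (step 2): P = [3] / [5];  Q = [1] / [2]
  Insert 6 (step 3): P = [3, 6] / [5];  Q = [1, 3] / [2]
  Insert 1 (step 4): P = [1, 6] / [3] / [5];  Q = [1, 3] / [2] / [4]
  Insert 4 (step 5): P = [1, 4] / [3, 6] / [5];  Q = [1, 3] / [2, 5] / [4]
  Insert 7 (step 6): P = [1, 4, 7] / [3, 6] / [5];  Q = [1, 3, 6] / [2, 5] / [4]
  Insert 2 (step 7): P = [1, 2, 7] / [3, 4] / [5, 6];  Q = [1, 3, 6] / [2, 5] / [4, 7]
  Insert 8 (step 8): P = [1, 2, 7, 8] / [3, 4] / [5, 6];  Q = [1, 3, 6, 8] / [2, 5] / [4, 7]
Final shape: (4, 2, 2).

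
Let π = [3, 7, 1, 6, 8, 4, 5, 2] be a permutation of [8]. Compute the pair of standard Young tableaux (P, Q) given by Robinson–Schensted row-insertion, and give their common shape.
P = [1, 2, 5] / [3, 4, 8] / [6] / [7];  Q = [1, 2, 5] / [3, 4, 7] / [6] / [8];  common shape = (3, 3, 1, 1)

Row-insert the values π_1, π_2, … into P one at a time, bumping the leftmost entry strictly greater than the inserted value down to the next row. The recording tableau Q records, in position (i, j), the step at which that cell was added to P.
  Insert 3 (step 1): P = [3];  Q = [1]
  Insert 7 (step 2): P = [3, 7];  Q = [1, 2]
  Insert 1 (step 3): P = [1, 7] / [3];  Q = [1, 2] / [3]
  Insert 6 (step 4): P = [1, 6] / [3, 7];  Q = [1, 2] / [3, 4]
  Insert 8 (step 5): P = [1, 6, 8] / [3, 7];  Q = [1, 2, 5] / [3, 4]
  Insert 4 (step 6): P = [1, 4, 8] / [3, 6] / [7];  Q = [1, 2, 5] / [3, 4] / [6]
  Insert 5 (step 7): P = [1, 4, 5] / [3, 6, 8] / [7];  Q = [1, 2, 5] / [3, 4, 7] / [6]
  Insert 2 (step 8): P = [1, 2, 5] / [3, 4, 8] / [6] / [7];  Q = [1, 2, 5] / [3, 4, 7] / [6] / [8]
Final shape: (3, 3, 1, 1).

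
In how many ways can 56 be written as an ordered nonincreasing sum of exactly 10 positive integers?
p(56, 10 parts) = 38047

Partitions of n into exactly k parts are in bijection with partitions of n − k into at most k parts (subtract 1 from each part). So p(56, exactly 10) = p(46, parts ≤ 10). Computing via the recurrence p(m, j) = p(m, j−1) + p(m−j, j) gives 38047.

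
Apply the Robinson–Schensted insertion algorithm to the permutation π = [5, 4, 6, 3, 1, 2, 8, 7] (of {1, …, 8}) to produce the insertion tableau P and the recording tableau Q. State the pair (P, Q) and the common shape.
P = [1, 2, 7] / [3, 6, 8] / [4] / [5];  Q = [1, 3, 7] / [2, 6, 8] / [4] / [5];  common shape = (3, 3, 1, 1)

Row-insert the values π_1, π_2, … into P one at a time, bumping the leftmost entry strictly greater than the inserted value down to the next row. The recording tableau Q records, in position (i, j), the step at which that cell was added to P.
  Insert 5 (step 1): P = [5];  Q = [1]
  Insert 4 (step 2): P = [4] / [5];  Q = [1] / [2]
  Insert 6 (step 3): P = [4, 6] / [5];  Q = [1, 3] / [2]
  Insert 3 (step 4): P = [3, 6] / [4] / [5];  Q = [1, 3] / [2] / [4]
  Insert 1 (step 5): P = [1, 6] / [3] / [4] / [5];  Q = [1, 3] / [2] / [4] / [5]
  Insert 2 (step 6): P = [1, 2] / [3, 6] / [4] / [5];  Q = [1, 3] / [2, 6] / [4] / [5]
  Insert 8 (step 7): P = [1, 2, 8] / [3, 6] / [4] / [5];  Q = [1, 3, 7] / [2, 6] / [4] / [5]
  Insert 7 (step 8): P = [1, 2, 7] / [3, 6, 8] / [4] / [5];  Q = [1, 3, 7] / [2, 6, 8] / [4] / [5]
Final shape: (3, 3, 1, 1).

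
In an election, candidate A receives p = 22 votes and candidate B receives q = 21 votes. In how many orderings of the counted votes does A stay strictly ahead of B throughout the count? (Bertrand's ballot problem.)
Strict-lead orderings = 24466267020

Total orderings of the 43 votes with 22 for A: C(43, 22) = 1052049481860. By the Bertrand ballot formula (Cycle Lemma / reflection principle), the number of orderings in which A is strictly ahead of B throughout is (p − q)/(p + q) · C(p + q, p) = (22 − 21)/(22 + 21) · 1052049481860 = 24466267020.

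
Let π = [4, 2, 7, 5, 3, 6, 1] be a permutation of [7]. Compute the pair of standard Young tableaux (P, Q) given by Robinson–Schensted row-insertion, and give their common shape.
P = [1, 3, 6] / [2, 5] / [4] / [7];  Q = [1, 3, 6] / [2, 4] / [5] / [7];  common shape = (3, 2, 1, 1)

Row-insert the values π_1, π_2, … into P one at a time, bumping the leftmost entry strictly greater than the inserted value down to the next row. The recording tableau Q records, in position (i, j), the step at which that cell was added to P.
  Insert 4 (step 1): P = [4];  Q = [1]
  Insert 2 (step 2): P = [2] / [4];  Q = [1] / [2]
  Insert 7 (step 3): P = [2, 7] / [4];  Q = [1, 3] / [2]
  Insert 5 (step 4): P = [2, 5] / [4, 7];  Q = [1, 3] / [2, 4]
  Insert 3 (step 5): P = [2, 3] / [4, 5] / [7];  Q = [1, 3] / [2, 4] / [5]
  Insert 6 (step 6): P = [2, 3, 6] / [4, 5] / [7];  Q = [1, 3, 6] / [2, 4] / [5]
  Insert 1 (step 7): P = [1, 3, 6] / [2, 5] / [4] / [7];  Q = [1, 3, 6] / [2, 4] / [5] / [7]
Final shape: (3, 2, 1, 1).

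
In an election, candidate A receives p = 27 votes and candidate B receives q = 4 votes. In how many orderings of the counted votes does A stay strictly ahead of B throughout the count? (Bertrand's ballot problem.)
Strict-lead orderings = 23345

Total orderings of the 31 votes with 27 for A: C(31, 27) = 31465. By the Bertrand ballot formula (Cycle Lemma / reflection principle), the number of orderings in which A is strictly ahead of B throughout is (p − q)/(p + q) · C(p + q, p) = (27 − 4)/(27 + 4) · 31465 = 23345.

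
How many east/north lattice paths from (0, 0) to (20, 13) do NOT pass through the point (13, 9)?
Number of paths = 409017840

Total paths from (0, 0) to (20, 13): C(33, 20) = 573166440. Paths through (13, 9): (paths (0, 0) → (13, 9)) × (paths (13, 9) → (20, 13)) = C(22, 13) · C(11, 7) = 497420 · 330 = 164148600. Avoidance count = 573166440 − 164148600 = 409017840.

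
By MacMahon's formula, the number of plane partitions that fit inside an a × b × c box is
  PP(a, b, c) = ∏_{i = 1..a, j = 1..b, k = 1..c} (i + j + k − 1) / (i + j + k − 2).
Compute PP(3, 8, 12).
PP(3, 8, 12) = 20239179160200

Evaluate the triple product over i = 1..3, j = 1..8, k = 1..12. The factors are (2/1) · (3/2) · (4/3) · (5/4) · (6/5) · (7/6) · (8/7) · (9/8) · … (288 factors total). The numerators and denominators telescope so the product is an integer; carrying out the multiplication exactly gives PP(3, 8, 12) = 20239179160200.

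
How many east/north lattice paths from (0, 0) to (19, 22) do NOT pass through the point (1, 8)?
Number of paths = 240419749800

Total paths from (0, 0) to (19, 22): C(41, 19) = 244662670200. Paths through (1, 8): (paths (0, 0) → (1, 8)) × (paths (1, 8) → (19, 22)) = C(9, 1) · C(32, 18) = 9 · 471435600 = 4242920400. Avoidance count = 244662670200 − 4242920400 = 240419749800.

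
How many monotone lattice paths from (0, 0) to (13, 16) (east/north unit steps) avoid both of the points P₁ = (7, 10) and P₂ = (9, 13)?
Number of paths = 39291063

Inclusion–exclusion. Total paths: C(29, 13) = 67863915. Through P₁: C(17, 7)·C(12, 6) = 17969952. Through P₂: C(22, 9)·C(7, 4) = 17409700. Since P₁ is strictly southwest of P₂, a monotone path through both must visit P₁ then P₂; paths through both = C(17, 7)·C(5, 2)·C(7, 4) = 6806800. Avoid both = 67863915 − 17969952 − 17409700 + 6806800 = 39291063.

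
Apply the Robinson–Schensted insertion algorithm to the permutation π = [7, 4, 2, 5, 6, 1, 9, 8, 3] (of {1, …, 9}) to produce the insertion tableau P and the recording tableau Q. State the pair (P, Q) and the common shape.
P = [1, 3, 6, 8] / [2, 5] / [4, 9] / [7];  Q = [1, 4, 5, 7] / [2, 8] / [3, 9] / [6];  common shape = (4, 2, 2, 1)

Row-insert the values π_1, π_2, … into P one at a time, bumping the leftmost entry strictly greater than the inserted value down to the next row. The recording tableau Q records, in position (i, j), the step at which that cell was added to P.
  Insert 7 (step 1): P = [7];  Q = [1]
  Insert 4 (step 2): P = [4] / [7];  Q = [1] / [2]
  Insert 2 (step 3): P = [2] / [4] / [7];  Q = [1] / [2] / [3]
  Insert 5 (step 4): P = [2, 5] / [4] / [7];  Q = [1, 4] / [2] / [3]
  Insert 6 (step 5): P = [2, 5, 6] / [4] / [7];  Q = [1, 4, 5] / [2] / [3]
  Insert 1 (step 6): P = [1, 5, 6] / [2] / [4] / [7];  Q = [1, 4, 5] / [2] / [3] / [6]
  Insert 9 (step 7): P = [1, 5, 6, 9] / [2] / [4] / [7];  Q = [1, 4, 5, 7] / [2] / [3] / [6]
  Insert 8 (step 8): P = [1, 5, 6, 8] / [2, 9] / [4] / [7];  Q = [1, 4, 5, 7] / [2, 8] / [3] / [6]
  Insert 3 (step 9): P = [1, 3, 6, 8] / [2, 5] / [4, 9] / [7];  Q = [1, 4, 5, 7] / [2, 8] / [3, 9] / [6]
Final shape: (4, 2, 2, 1).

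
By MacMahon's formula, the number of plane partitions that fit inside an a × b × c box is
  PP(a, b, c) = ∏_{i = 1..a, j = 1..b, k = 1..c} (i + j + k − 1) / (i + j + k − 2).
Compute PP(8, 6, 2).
PP(8, 6, 2) = 2147145

Evaluate the triple product over i = 1..8, j = 1..6, k = 1..2. The factors are (2/1) · (3/2) · (3/2) · (4/3) · (4/3) · (5/4) · (5/4) · (6/5) · … (96 factors total). The numerators and denominators telescope so the product is an integer; carrying out the multiplication exactly gives PP(8, 6, 2) = 2147145.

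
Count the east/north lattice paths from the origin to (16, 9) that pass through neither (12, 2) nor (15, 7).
Number of paths = 1516601

Inclusion–exclusion. Total paths: C(25, 16) = 2042975. Through P₁: C(14, 12)·C(11, 4) = 30030. Through P₂: C(22, 15)·C(3, 1) = 511632. Since P₁ is strictly southwest of P₂, a monotone path through both must visit P₁ then P₂; paths through both = C(14, 12)·C(8, 3)·C(3, 1) = 15288. Avoid both = 2042975 − 30030 − 511632 + 15288 = 1516601.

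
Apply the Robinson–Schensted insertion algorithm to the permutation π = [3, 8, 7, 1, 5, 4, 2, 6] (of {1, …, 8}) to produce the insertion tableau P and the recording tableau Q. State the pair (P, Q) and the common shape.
P = [1, 2, 6] / [3, 4] / [5] / [7] / [8];  Q = [1, 2, 8] / [3, 5] / [4] / [6] / [7];  common shape = (3, 2, 1, 1, 1)

Row-insert the values π_1, π_2, … into P one at a time, bumping the leftmost entry strictly greater than the inserted value down to the next row. The recording tableau Q records, in position (i, j), the step at which that cell was added to P.
  Insert 3 (step 1): P = [3];  Q = [1]
  Insert 8 (step 2): P = [3, 8];  Q = [1, 2]
  Insert 7 (step 3): P = [3, 7] / [8];  Q = [1, 2] / [3]
  Insert 1 (step 4): P = [1, 7] / [3] / [8];  Q = [1, 2] / [3] / [4]
  Insert 5 (step 5): P = [1, 5] / [3, 7] / [8];  Q = [1, 2] / [3, 5] / [4]
  Insert 4 (step 6): P = [1, 4] / [3, 5] / [7] / [8];  Q = [1, 2] / [3, 5] / [4] / [6]
  Insert 2 (step 7): P = [1, 2] / [3, 4] / [5] / [7] / [8];  Q = [1, 2] / [3, 5] / [4] / [6] / [7]
  Insert 6 (step 8): P = [1, 2, 6] / [3, 4] / [5] / [7] / [8];  Q = [1, 2, 8] / [3, 5] / [4] / [6] / [7]
Final shape: (3, 2, 1, 1, 1).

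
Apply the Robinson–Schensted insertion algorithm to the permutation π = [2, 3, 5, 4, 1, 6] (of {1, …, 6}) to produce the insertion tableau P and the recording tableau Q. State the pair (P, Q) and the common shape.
P = [1, 3, 4, 6] / [2] / [5];  Q = [1, 2, 3, 6] / [4] / [5];  common shape = (4, 1, 1)

Row-insert the values π_1, π_2, … into P one at a time, bumping the leftmost entry strictly greater than the inserted value down to the next row. The recording tableau Q records, in position (i, j), the step at which that cell was added to P.
  Insert 2 (step 1): P = [2];  Q = [1]
  Insert 3 (step 2): P = [2, 3];  Q = [1, 2]
  Insert 5 (step 3): P = [2, 3, 5];  Q = [1, 2, 3]
  Insert 4 (step 4): P = [2, 3, 4] / [5];  Q = [1, 2, 3] / [4]
  Insert 1 (step 5): P = [1, 3, 4] / [2] / [5];  Q = [1, 2, 3] / [4] / [5]
  Insert 6 (step 6): P = [1, 3, 4, 6] / [2] / [5];  Q = [1, 2, 3, 6] / [4] / [5]
Final shape: (4, 1, 1).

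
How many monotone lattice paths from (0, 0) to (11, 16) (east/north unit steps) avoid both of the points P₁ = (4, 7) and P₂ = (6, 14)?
Number of paths = 8698215

Inclusion–exclusion. Total paths: C(27, 11) = 13037895. Through P₁: C(11, 4)·C(16, 7) = 3775200. Through P₂: C(20, 6)·C(7, 5) = 813960. Since P₁ is strictly southwest of P₂, a monotone path through both must visit P₁ then P₂; paths through both = C(11, 4)·C(9, 2)·C(7, 5) = 249480. Avoid both = 13037895 − 3775200 − 813960 + 249480 = 8698215.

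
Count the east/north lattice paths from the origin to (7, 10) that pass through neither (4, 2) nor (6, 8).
Number of paths = 9224

Inclusion–exclusion. Total paths: C(17, 7) = 19448. Through P₁: C(6, 4)·C(11, 3) = 2475. Through P₂: C(14, 6)·C(3, 1) = 9009. Since P₁ is strictly southwest of P₂, a monotone path through both must visit P₁ then P₂; paths through both = C(6, 4)·C(8, 2)·C(3, 1) = 1260. Avoid both = 19448 − 2475 − 9009 + 1260 = 9224.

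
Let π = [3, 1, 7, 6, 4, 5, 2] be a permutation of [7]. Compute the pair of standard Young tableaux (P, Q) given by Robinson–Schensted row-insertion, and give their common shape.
P = [1, 2, 5] / [3, 4] / [6] / [7];  Q = [1, 3, 6] / [2, 4] / [5] / [7];  common shape = (3, 2, 1, 1)

Row-insert the values π_1, π_2, … into P one at a time, bumping the leftmost entry strictly greater than the inserted value down to the next row. The recording tableau Q records, in position (i, j), the step at which that cell was added to P.
  Insert 3 (step 1): P = [3];  Q = [1]
  Insert 1 (step 2): P = [1] / [3];  Q = [1] / [2]
  Insert 7 (step 3): P = [1, 7] / [3];  Q = [1, 3] / [2]
  Insert 6 (step 4): P = [1, 6] / [3, 7];  Q = [1, 3] / [2, 4]
  Insert 4 (step 5): P = [1, 4] / [3, 6] / [7];  Q = [1, 3] / [2, 4] / [5]
  Insert 5 (step 6): P = [1, 4, 5] / [3, 6] / [7];  Q = [1, 3, 6] / [2, 4] / [5]
  Insert 2 (step 7): P = [1, 2, 5] / [3, 4] / [6] / [7];  Q = [1, 3, 6] / [2, 4] / [5] / [7]
Final shape: (3, 2, 1, 1).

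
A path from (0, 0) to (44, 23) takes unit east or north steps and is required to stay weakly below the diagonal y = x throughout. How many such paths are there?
Number of paths = 259456994787550560

By the reflection principle (André's argument), the number of monotone paths to (44, 23) with n ≤ m that never go above y = x is C(67, 44) − C(67, 45) = 530707489338171600 − 271250494550621040 = 259456994787550560.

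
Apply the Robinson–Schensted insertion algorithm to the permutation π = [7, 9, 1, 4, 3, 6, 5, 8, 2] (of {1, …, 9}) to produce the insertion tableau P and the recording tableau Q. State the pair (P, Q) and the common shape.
P = [1, 2, 5, 8] / [3, 6] / [4, 9] / [7];  Q = [1, 2, 6, 8] / [3, 4] / [5, 7] / [9];  common shape = (4, 2, 2, 1)

Row-insert the values π_1, π_2, … into P one at a time, bumping the leftmost entry strictly greater than the inserted value down to the next row. The recording tableau Q records, in position (i, j), the step at which that cell was added to P.
  Insert 7 (step 1): P = [7];  Q = [1]
  Insert 9 (step 2): P = [7, 9];  Q = [1, 2]
  Insert 1 (step 3): P = [1, 9] / [7];  Q = [1, 2] / [3]
  Insert 4 (step 4): P = [1, 4] / [7, 9];  Q = [1, 2] / [3, 4]
  Insert 3 (step 5): P = [1, 3] / [4, 9] / [7];  Q = [1, 2] / [3, 4] / [5]
  Insert 6 (step 6): P = [1, 3, 6] / [4, 9] / [7];  Q = [1, 2, 6] / [3, 4] / [5]
  Insert 5 (step 7): P = [1, 3, 5] / [4, 6] / [7, 9];  Q = [1, 2, 6] / [3, 4] / [5, 7]
  Insert 8 (step 8): P = [1, 3, 5, 8] / [4, 6] / [7, 9];  Q = [1, 2, 6, 8] / [3, 4] / [5, 7]
  Insert 2 (step 9): P = [1, 2, 5, 8] / [3, 6] / [4, 9] / [7];  Q = [1, 2, 6, 8] / [3, 4] / [5, 7] / [9]
Final shape: (4, 2, 2, 1).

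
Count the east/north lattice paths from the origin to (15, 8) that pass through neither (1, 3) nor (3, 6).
Number of paths = 439798

Inclusion–exclusion. Total paths: C(23, 15) = 490314. Through P₁: C(4, 1)·C(19, 14) = 46512. Through P₂: C(9, 3)·C(14, 12) = 7644. Since P₁ is strictly southwest of P₂, a monotone path through both must visit P₁ then P₂; paths through both = C(4, 1)·C(5, 2)·C(14, 12) = 3640. Avoid both = 490314 − 46512 − 7644 + 3640 = 439798.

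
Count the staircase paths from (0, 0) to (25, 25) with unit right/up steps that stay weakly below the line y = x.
C_25 = 4861946401452

These NE paths below the diagonal are counted by the Catalan number C_n = (1/(n + 1)) · C(2n, n). For n = 25: C_25 = (1/26) · C(50, 25) = 126410606437752/26 = 4861946401452.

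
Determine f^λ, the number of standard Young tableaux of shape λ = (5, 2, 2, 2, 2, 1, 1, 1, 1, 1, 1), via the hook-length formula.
# SYT of shape (5, 2, 2, 2, 2, 1, 1, 1, 1, 1, 1) = 1234506

Hook-length formula: f^λ = n! / Π hook(c), product over all cells c of the Young diagram. For λ = (5, 2, 2, 2, 2, 1, 1, 1, 1, 1, 1), n = 19 boxes. Hook lengths by row (left-to-right, top-to-bottom): [15, 8, 3, 2, 1]; [11, 4]; [10, 3]; [9, 2]; [8, 1]; [6]; [5]; [4]; [3]; [2]; [1]. Product of hooks = 98537472000. So f^λ = 19! / 98537472000 = 121645100408832000 / 98537472000 = 1234506.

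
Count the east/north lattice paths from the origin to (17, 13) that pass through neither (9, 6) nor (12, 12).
Number of paths = 73850259

Inclusion–exclusion. Total paths: C(30, 17) = 119759850. Through P₁: C(15, 9)·C(15, 8) = 32207175. Through P₂: C(24, 12)·C(6, 5) = 16224936. Since P₁ is strictly southwest of P₂, a monotone path through both must visit P₁ then P₂; paths through both = C(15, 9)·C(9, 3)·C(6, 5) = 2522520. Avoid both = 119759850 − 32207175 − 16224936 + 2522520 = 73850259.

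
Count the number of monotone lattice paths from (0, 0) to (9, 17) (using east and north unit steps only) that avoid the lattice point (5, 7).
Number of paths = 2331758

Total paths from (0, 0) to (9, 17): C(26, 9) = 3124550. Paths through (5, 7): (paths (0, 0) → (5, 7)) × (paths (5, 7) → (9, 17)) = C(12, 5) · C(14, 4) = 792 · 1001 = 792792. Avoidance count = 3124550 − 792792 = 2331758.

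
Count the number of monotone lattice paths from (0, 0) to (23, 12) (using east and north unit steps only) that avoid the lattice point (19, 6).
Number of paths = 797260800

Total paths from (0, 0) to (23, 12): C(35, 23) = 834451800. Paths through (19, 6): (paths (0, 0) → (19, 6)) × (paths (19, 6) → (23, 12)) = C(25, 19) · C(10, 4) = 177100 · 210 = 37191000. Avoidance count = 834451800 − 37191000 = 797260800.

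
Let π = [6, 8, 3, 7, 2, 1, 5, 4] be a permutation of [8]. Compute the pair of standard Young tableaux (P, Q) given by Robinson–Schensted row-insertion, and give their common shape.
P = [1, 4] / [2, 5] / [3, 7] / [6, 8];  Q = [1, 2] / [3, 4] / [5, 7] / [6, 8];  common shape = (2, 2, 2, 2)

Row-insert the values π_1, π_2, … into P one at a time, bumping the leftmost entry strictly greater than the inserted value down to the next row. The recording tableau Q records, in position (i, j), the step at which that cell was added to P.
  Insert 6 (step 1): P = [6];  Q = [1]
  Insert 8 (step 2): P = [6, 8];  Q = [1, 2]
  Insert 3 (step 3): P = [3, 8] / [6];  Q = [1, 2] / [3]
  Insert 7 (step 4): P = [3, 7] / [6, 8];  Q = [1, 2] / [3, 4]
  Insert 2 (step 5): P = [2, 7] / [3, 8] / [6];  Q = [1, 2] / [3, 4] / [5]
  Insert 1 (step 6): P = [1, 7] / [2, 8] / [3] / [6];  Q = [1, 2] / [3, 4] / [5] / [6]
  Insert 5 (step 7): P = [1, 5] / [2, 7] / [3, 8] / [6];  Q = [1, 2] / [3, 4] / [5, 7] / [6]
  Insert 4 (step 8): P = [1, 4] / [2, 5] / [3, 7] / [6, 8];  Q = [1, 2] / [3, 4] / [5, 7] / [6, 8]
Final shape: (2, 2, 2, 2).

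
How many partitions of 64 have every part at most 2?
p(64, parts ≤ 2) = 33

Use the recurrence p(n, m) = p(n, m−1) + p(n−m, m): either the largest part is < m (count p(n, m−1)) or the largest part is exactly m (remove one copy of m, count p(n−m, m)). With p(0, ·) = 1 this gives p(64, parts ≤ 2) = 33. (By conjugating Young diagrams, this also counts partitions of 64 into at most 2 parts.)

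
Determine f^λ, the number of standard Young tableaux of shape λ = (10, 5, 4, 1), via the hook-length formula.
# SYT of shape (10, 5, 4, 1) = 17860608

Hook-length formula: f^λ = n! / Π hook(c), product over all cells c of the Young diagram. For λ = (10, 5, 4, 1), n = 20 boxes. Hook lengths by row (left-to-right, top-to-bottom): [13, 11, 10, 9, 7, 5, 4, 3, 2, 1]; [7, 5, 4, 3, 1]; [5, 3, 2, 1]; [1]. Product of hooks = 136216080000. So f^λ = 20! / 136216080000 = 2432902008176640000 / 136216080000 = 17860608.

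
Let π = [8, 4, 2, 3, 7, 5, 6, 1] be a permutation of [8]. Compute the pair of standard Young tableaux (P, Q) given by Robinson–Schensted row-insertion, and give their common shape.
P = [1, 3, 5, 6] / [2, 7] / [4] / [8];  Q = [1, 4, 5, 7] / [2, 6] / [3] / [8];  common shape = (4, 2, 1, 1)

Row-insert the values π_1, π_2, … into P one at a time, bumping the leftmost entry strictly greater than the inserted value down to the next row. The recording tableau Q records, in position (i, j), the step at which that cell was added to P.
  Insert 8 (step 1): P = [8];  Q = [1]
  Insert 4 (step 2): P = [4] / [8];  Q = [1] / [2]
  Insert 2 (step 3): P = [2] / [4] / [8];  Q = [1] / [2] / [3]
  Insert 3 (step 4): P = [2, 3] / [4] / [8];  Q = [1, 4] / [2] / [3]
  Insert 7 (step 5): P = [2, 3, 7] / [4] / [8];  Q = [1, 4, 5] / [2] / [3]
  Insert 5 (step 6): P = [2, 3, 5] / [4, 7] / [8];  Q = [1, 4, 5] / [2, 6] / [3]
  Insert 6 (step 7): P = [2, 3, 5, 6] / [4, 7] / [8];  Q = [1, 4, 5, 7] / [2, 6] / [3]
  Insert 1 (step 8): P = [1, 3, 5, 6] / [2, 7] / [4] / [8];  Q = [1, 4, 5, 7] / [2, 6] / [3] / [8]
Final shape: (4, 2, 1, 1).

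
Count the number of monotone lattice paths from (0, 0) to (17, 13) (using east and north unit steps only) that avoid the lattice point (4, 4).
Number of paths = 84940450

Total paths from (0, 0) to (17, 13): C(30, 17) = 119759850. Paths through (4, 4): (paths (0, 0) → (4, 4)) × (paths (4, 4) → (17, 13)) = C(8, 4) · C(22, 13) = 70 · 497420 = 34819400. Avoidance count = 119759850 − 34819400 = 84940450.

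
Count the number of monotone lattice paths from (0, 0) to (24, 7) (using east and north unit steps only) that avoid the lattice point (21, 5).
Number of paths = 1971775

Total paths from (0, 0) to (24, 7): C(31, 24) = 2629575. Paths through (21, 5): (paths (0, 0) → (21, 5)) × (paths (21, 5) → (24, 7)) = C(26, 21) · C(5, 3) = 65780 · 10 = 657800. Avoidance count = 2629575 − 657800 = 1971775.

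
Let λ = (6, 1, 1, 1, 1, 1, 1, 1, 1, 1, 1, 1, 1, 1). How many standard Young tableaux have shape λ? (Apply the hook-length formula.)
# SYT of shape (6, 1, 1, 1, 1, 1, 1, 1, 1, 1, 1, 1, 1, 1) = 8568

Hook-length formula: f^λ = n! / Π hook(c), product over all cells c of the Young diagram. For λ = (6, 1, 1, 1, 1, 1, 1, 1, 1, 1, 1, 1, 1, 1), n = 19 boxes. Hook lengths by row (left-to-right, top-to-bottom): [19, 5, 4, 3, 2, 1]; [13]; [12]; [11]; [10]; [9]; [8]; [7]; [6]; [5]; [4]; [3]; [2]; [1]. Product of hooks = 14197607424000. So f^λ = 19! / 14197607424000 = 121645100408832000 / 14197607424000 = 8568.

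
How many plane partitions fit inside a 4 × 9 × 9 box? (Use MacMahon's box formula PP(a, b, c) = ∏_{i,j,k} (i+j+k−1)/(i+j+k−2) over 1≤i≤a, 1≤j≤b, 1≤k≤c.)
PP(4, 9, 9) = 1832516612010448

Evaluate the triple product over i = 1..4, j = 1..9, k = 1..9. The factors are (2/1) · (3/2) · (4/3) · (5/4) · (6/5) · (7/6) · (8/7) · (9/8) · … (324 factors total). The numerators and denominators telescope so the product is an integer; carrying out the multiplication exactly gives PP(4, 9, 9) = 1832516612010448.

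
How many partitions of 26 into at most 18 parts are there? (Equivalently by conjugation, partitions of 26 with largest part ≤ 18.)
p(26, parts ≤ 18) = 2391

Use the recurrence p(n, m) = p(n, m−1) + p(n−m, m): either the largest part is < m (count p(n, m−1)) or the largest part is exactly m (remove one copy of m, count p(n−m, m)). With p(0, ·) = 1 this gives p(26, parts ≤ 18) = 2391. (By conjugating Young diagrams, this also counts partitions of 26 into at most 18 parts.)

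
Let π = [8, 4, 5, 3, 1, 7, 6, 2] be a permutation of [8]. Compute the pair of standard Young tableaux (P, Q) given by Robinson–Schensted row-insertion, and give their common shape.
P = [1, 2, 6] / [3, 5] / [4, 7] / [8];  Q = [1, 3, 6] / [2, 7] / [4, 8] / [5];  common shape = (3, 2, 2, 1)

Row-insert the values π_1, π_2, … into P one at a time, bumping the leftmost entry strictly greater than the inserted value down to the next row. The recording tableau Q records, in position (i, j), the step at which that cell was added to P.
  Insert 8 (step 1): P = [8];  Q = [1]
  Insert 4 (step 2): P = [4] / [8];  Q = [1] / [2]
  Insert 5 (step 3): P = [4, 5] / [8];  Q = [1, 3] / [2]
  Insert 3 (step 4): P = [3, 5] / [4] / [8];  Q = [1, 3] / [2] / [4]
  Insert 1 (step 5): P = [1, 5] / [3] / [4] / [8];  Q = [1, 3] / [2] / [4] / [5]
  Insert 7 (step 6): P = [1, 5, 7] / [3] / [4] / [8];  Q = [1, 3, 6] / [2] / [4] / [5]
  Insert 6 (step 7): P = [1, 5, 6] / [3, 7] / [4] / [8];  Q = [1, 3, 6] / [2, 7] / [4] / [5]
  Insert 2 (step 8): P = [1, 2, 6] / [3, 5] / [4, 7] / [8];  Q = [1, 3, 6] / [2, 7] / [4, 8] / [5]
Final shape: (3, 2, 2, 1).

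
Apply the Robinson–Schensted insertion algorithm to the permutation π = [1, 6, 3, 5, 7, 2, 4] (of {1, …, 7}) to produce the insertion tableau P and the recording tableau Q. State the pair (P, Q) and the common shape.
P = [1, 2, 4, 7] / [3, 5] / [6];  Q = [1, 2, 4, 5] / [3, 7] / [6];  common shape = (4, 2, 1)

Row-insert the values π_1, π_2, … into P one at a time, bumping the leftmost entry strictly greater than the inserted value down to the next row. The recording tableau Q records, in position (i, j), the step at which that cell was added to P.
  Insert 1 (step 1): P = [1];  Q = [1]
  Insert 6 (step 2): P = [1, 6];  Q = [1, 2]
  Insert 3 (step 3): P = [1, 3] / [6];  Q = [1, 2] / [3]
  Insert 5 (step 4): P = [1, 3, 5] / [6];  Q = [1, 2, 4] / [3]
  Insert 7 (step 5): P = [1, 3, 5, 7] / [6];  Q = [1, 2, 4, 5] / [3]
  Insert 2 (step 6): P = [1, 2, 5, 7] / [3] / [6];  Q = [1, 2, 4, 5] / [3] / [6]
  Insert 4 (step 7): P = [1, 2, 4, 7] / [3, 5] / [6];  Q = [1, 2, 4, 5] / [3, 7] / [6]
Final shape: (4, 2, 1).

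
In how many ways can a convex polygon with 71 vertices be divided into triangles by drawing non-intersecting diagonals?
C_69 = 337485502510215975556783793455058624700

These polygon triangulations are counted by the Catalan number C_n = (1/(n + 1)) · C(2n, n). For n = 69: C_69 = (1/70) · C(138, 69) = 23623985175715118288974865541854103729000/70 = 337485502510215975556783793455058624700.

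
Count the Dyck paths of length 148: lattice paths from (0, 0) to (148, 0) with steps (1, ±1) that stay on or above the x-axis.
C_74 = 311496878311103321137536291518809134027240

These Dyck paths are counted by the Catalan number C_n = (1/(n + 1)) · C(2n, n). For n = 74: C_74 = (1/75) · C(148, 74) = 23362265873332749085315221863910685052043000/75 = 311496878311103321137536291518809134027240.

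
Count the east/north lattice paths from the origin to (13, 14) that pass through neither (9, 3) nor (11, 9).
Number of paths = 16360200

Inclusion–exclusion. Total paths: C(27, 13) = 20058300. Through P₁: C(12, 9)·C(15, 4) = 300300. Through P₂: C(20, 11)·C(7, 2) = 3527160. Since P₁ is strictly southwest of P₂, a monotone path through both must visit P₁ then P₂; paths through both = C(12, 9)·C(8, 2)·C(7, 2) = 129360. Avoid both = 20058300 − 300300 − 3527160 + 129360 = 16360200.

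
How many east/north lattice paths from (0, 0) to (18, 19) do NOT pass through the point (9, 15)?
Number of paths = 16737766540

Total paths from (0, 0) to (18, 19): C(37, 18) = 17672631900. Paths through (9, 15): (paths (0, 0) → (9, 15)) × (paths (9, 15) → (18, 19)) = C(24, 9) · C(13, 9) = 1307504 · 715 = 934865360. Avoidance count = 17672631900 − 934865360 = 16737766540.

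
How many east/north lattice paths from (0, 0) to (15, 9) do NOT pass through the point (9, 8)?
Number of paths = 1137334

Total paths from (0, 0) to (15, 9): C(24, 15) = 1307504. Paths through (9, 8): (paths (0, 0) → (9, 8)) × (paths (9, 8) → (15, 9)) = C(17, 9) · C(7, 6) = 24310 · 7 = 170170. Avoidance count = 1307504 − 170170 = 1137334.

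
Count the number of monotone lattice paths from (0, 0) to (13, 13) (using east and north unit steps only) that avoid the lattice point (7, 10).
Number of paths = 8766968

Total paths from (0, 0) to (13, 13): C(26, 13) = 10400600. Paths through (7, 10): (paths (0, 0) → (7, 10)) × (paths (7, 10) → (13, 13)) = C(17, 7) · C(9, 6) = 19448 · 84 = 1633632. Avoidance count = 10400600 − 1633632 = 8766968.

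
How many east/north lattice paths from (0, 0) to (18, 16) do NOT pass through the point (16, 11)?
Number of paths = 1930165635

Total paths from (0, 0) to (18, 16): C(34, 18) = 2203961430. Paths through (16, 11): (paths (0, 0) → (16, 11)) × (paths (16, 11) → (18, 16)) = C(27, 16) · C(7, 2) = 13037895 · 21 = 273795795. Avoidance count = 2203961430 − 273795795 = 1930165635.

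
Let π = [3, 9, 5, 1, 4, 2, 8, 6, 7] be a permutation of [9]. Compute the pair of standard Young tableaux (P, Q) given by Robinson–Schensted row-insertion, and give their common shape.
P = [1, 2, 6, 7] / [3, 4, 8] / [5] / [9];  Q = [1, 2, 7, 9] / [3, 5, 8] / [4] / [6];  common shape = (4, 3, 1, 1)

Row-insert the values π_1, π_2, … into P one at a time, bumping the leftmost entry strictly greater than the inserted value down to the next row. The recording tableau Q records, in position (i, j), the step at which that cell was added to P.
  Insert 3 (step 1): P = [3];  Q = [1]
  Insert 9 (step 2): P = [3, 9];  Q = [1, 2]
  Insert 5 (step 3): P = [3, 5] / [9];  Q = [1, 2] / [3]
  Insert 1 (step 4): P = [1, 5] / [3] / [9];  Q = [1, 2] / [3] / [4]
  Insert 4 (step 5): P = [1, 4] / [3, 5] / [9];  Q = [1, 2] / [3, 5] / [4]
  Insert 2 (step 6): P = [1, 2] / [3, 4] / [5] / [9];  Q = [1, 2] / [3, 5] / [4] / [6]
  Insert 8 (step 7): P = [1, 2, 8] / [3, 4] / [5] / [9];  Q = [1, 2, 7] / [3, 5] / [4] / [6]
  Insert 6 (step 8): P = [1, 2, 6] / [3, 4, 8] / [5] / [9];  Q = [1, 2, 7] / [3, 5, 8] / [4] / [6]
  Insert 7 (step 9): P = [1, 2, 6, 7] / [3, 4, 8] / [5] / [9];  Q = [1, 2, 7, 9] / [3, 5, 8] / [4] / [6]
Final shape: (4, 3, 1, 1).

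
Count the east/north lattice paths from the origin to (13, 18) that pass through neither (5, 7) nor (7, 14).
Number of paths = 127960851

Inclusion–exclusion. Total paths: C(31, 13) = 206253075. Through P₁: C(12, 5)·C(19, 8) = 59860944. Through P₂: C(21, 7)·C(10, 6) = 24418800. Since P₁ is strictly southwest of P₂, a monotone path through both must visit P₁ then P₂; paths through both = C(12, 5)·C(9, 2)·C(10, 6) = 5987520. Avoid both = 206253075 − 59860944 − 24418800 + 5987520 = 127960851.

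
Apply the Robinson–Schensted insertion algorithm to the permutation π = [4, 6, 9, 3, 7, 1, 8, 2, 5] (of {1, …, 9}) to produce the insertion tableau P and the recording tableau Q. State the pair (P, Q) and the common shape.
P = [1, 2, 5, 8] / [3, 6, 7] / [4, 9];  Q = [1, 2, 3, 7] / [4, 5, 9] / [6, 8];  common shape = (4, 3, 2)

Row-insert the values π_1, π_2, … into P one at a time, bumping the leftmost entry strictly greater than the inserted value down to the next row. The recording tableau Q records, in position (i, j), the step at which that cell was added to P.
  Insert 4 (step 1): P = [4];  Q = [1]
  Insert 6 (step 2): P = [4, 6];  Q = [1, 2]
  Insert 9 (step 3): P = [4, 6, 9];  Q = [1, 2, 3]
  Insert 3 (step 4): P = [3, 6, 9] / [4];  Q = [1, 2, 3] / [4]
  Insert 7 (step 5): P = [3, 6, 7] / [4, 9];  Q = [1, 2, 3] / [4, 5]
  Insert 1 (step 6): P = [1, 6, 7] / [3, 9] / [4];  Q = [1, 2, 3] / [4, 5] / [6]
  Insert 8 (step 7): P = [1, 6, 7, 8] / [3, 9] / [4];  Q = [1, 2, 3, 7] / [4, 5] / [6]
  Insert 2 (step 8): P = [1, 2, 7, 8] / [3, 6] / [4, 9];  Q = [1, 2, 3, 7] / [4, 5] / [6, 8]
  Insert 5 (step 9): P = [1, 2, 5, 8] / [3, 6, 7] / [4, 9];  Q = [1, 2, 3, 7] / [4, 5, 9] / [6, 8]
Final shape: (4, 3, 2).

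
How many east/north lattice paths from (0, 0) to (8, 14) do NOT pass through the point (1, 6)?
Number of paths = 274725

Total paths from (0, 0) to (8, 14): C(22, 8) = 319770. Paths through (1, 6): (paths (0, 0) → (1, 6)) × (paths (1, 6) → (8, 14)) = C(7, 1) · C(15, 7) = 7 · 6435 = 45045. Avoidance count = 319770 − 45045 = 274725.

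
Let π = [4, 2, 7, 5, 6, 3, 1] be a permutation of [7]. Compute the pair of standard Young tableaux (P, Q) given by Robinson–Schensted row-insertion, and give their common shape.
P = [1, 3, 6] / [2, 5] / [4] / [7];  Q = [1, 3, 5] / [2, 4] / [6] / [7];  common shape = (3, 2, 1, 1)

Row-insert the values π_1, π_2, … into P one at a time, bumping the leftmost entry strictly greater than the inserted value down to the next row. The recording tableau Q records, in position (i, j), the step at which that cell was added to P.
  Insert 4 (step 1): P = [4];  Q = [1]
  Insert 2 (step 2): P = [2] / [4];  Q = [1] / [2]
  Insert 7 (step 3): P = [2, 7] / [4];  Q = [1, 3] / [2]
  Insert 5 (step 4): P = [2, 5] / [4, 7];  Q = [1, 3] / [2, 4]
  Insert 6 (step 5): P = [2, 5, 6] / [4, 7];  Q = [1, 3, 5] / [2, 4]
  Insert 3 (step 6): P = [2, 3, 6] / [4, 5] / [7];  Q = [1, 3, 5] / [2, 4] / [6]
  Insert 1 (step 7): P = [1, 3, 6] / [2, 5] / [4] / [7];  Q = [1, 3, 5] / [2, 4] / [6] / [7]
Final shape: (3, 2, 1, 1).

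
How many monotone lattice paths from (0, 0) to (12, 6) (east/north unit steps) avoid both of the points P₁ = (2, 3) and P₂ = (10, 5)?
Number of paths = 8045

Inclusion–exclusion. Total paths: C(18, 12) = 18564. Through P₁: C(5, 2)·C(13, 10) = 2860. Through P₂: C(15, 10)·C(3, 2) = 9009. Since P₁ is strictly southwest of P₂, a monotone path through both must visit P₁ then P₂; paths through both = C(5, 2)·C(10, 8)·C(3, 2) = 1350. Avoid both = 18564 − 2860 − 9009 + 1350 = 8045.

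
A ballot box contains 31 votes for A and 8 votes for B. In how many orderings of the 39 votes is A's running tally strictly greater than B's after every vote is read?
Strict-lead orderings = 36283236

Total orderings of the 39 votes with 31 for A: C(39, 31) = 61523748. By the Bertrand ballot formula (Cycle Lemma / reflection principle), the number of orderings in which A is strictly ahead of B throughout is (p − q)/(p + q) · C(p + q, p) = (31 − 8)/(31 + 8) · 61523748 = 36283236.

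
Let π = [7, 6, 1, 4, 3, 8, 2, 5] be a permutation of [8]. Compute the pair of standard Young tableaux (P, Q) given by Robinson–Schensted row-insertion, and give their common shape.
P = [1, 2, 5] / [3, 8] / [4] / [6] / [7];  Q = [1, 4, 6] / [2, 8] / [3] / [5] / [7];  common shape = (3, 2, 1, 1, 1)

Row-insert the values π_1, π_2, … into P one at a time, bumping the leftmost entry strictly greater than the inserted value down to the next row. The recording tableau Q records, in position (i, j), the step at which that cell was added to P.
  Insert 7 (step 1): P = [7];  Q = [1]
  Insert 6 (step 2): P = [6] / [7];  Q = [1] / [2]
  Insert 1 (step 3): P = [1] / [6] / [7];  Q = [1] / [2] / [3]
  Insert 4 (step 4): P = [1, 4] / [6] / [7];  Q = [1, 4] / [2] / [3]
  Insert 3 (step 5): P = [1, 3] / [4] / [6] / [7];  Q = [1, 4] / [2] / [3] / [5]
  Insert 8 (step 6): P = [1, 3, 8] / [4] / [6] / [7];  Q = [1, 4, 6] / [2] / [3] / [5]
  Insert 2 (step 7): P = [1, 2, 8] / [3] / [4] / [6] / [7];  Q = [1, 4, 6] / [2] / [3] / [5] / [7]
  Insert 5 (step 8): P = [1, 2, 5] / [3, 8] / [4] / [6] / [7];  Q = [1, 4, 6] / [2, 8] / [3] / [5] / [7]
Final shape: (3, 2, 1, 1, 1).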